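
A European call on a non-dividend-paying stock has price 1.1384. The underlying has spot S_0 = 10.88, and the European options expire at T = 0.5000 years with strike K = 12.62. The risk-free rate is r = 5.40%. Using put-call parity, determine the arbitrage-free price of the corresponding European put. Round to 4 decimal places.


Answer: Put price = 2.5422

Derivation:
Put-call parity: C - P = S_0 * exp(-qT) - K * exp(-rT).
S_0 * exp(-qT) = 10.8800 * 1.00000000 = 10.88000000
K * exp(-rT) = 12.6200 * 0.97336124 = 12.28381887
P = C - S*exp(-qT) + K*exp(-rT)
P = 1.1384 - 10.88000000 + 12.28381887 = 2.5422


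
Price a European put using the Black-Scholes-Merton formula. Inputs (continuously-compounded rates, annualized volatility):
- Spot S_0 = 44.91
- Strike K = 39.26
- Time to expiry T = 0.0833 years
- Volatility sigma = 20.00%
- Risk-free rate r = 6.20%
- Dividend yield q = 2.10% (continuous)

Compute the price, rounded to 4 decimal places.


d1 = (ln(S/K) + (r - q + 0.5*sigma^2) * T) / (sigma * sqrt(T)) = 2.41731097
d2 = d1 - sigma * sqrt(T) = 2.35958749
exp(-rT) = 0.99484871; exp(-qT) = 0.99825223
P = K * exp(-rT) * N(-d2) - S_0 * exp(-qT) * N(-d1)
N(-d1) = 0.00781783; N(-d2) = 0.00914763
P = 39.2600 * 0.99484871 * 0.00914763 - 44.9100 * 0.99825223 * 0.00781783 = 0.0068

Answer: Price = 0.0068


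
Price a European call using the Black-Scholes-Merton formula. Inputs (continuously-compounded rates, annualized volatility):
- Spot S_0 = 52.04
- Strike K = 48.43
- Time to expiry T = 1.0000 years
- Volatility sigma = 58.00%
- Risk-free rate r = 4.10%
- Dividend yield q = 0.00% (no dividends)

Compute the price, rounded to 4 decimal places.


d1 = (ln(S/K) + (r - q + 0.5*sigma^2) * T) / (sigma * sqrt(T)) = 0.48464344
d2 = d1 - sigma * sqrt(T) = -0.09535656
exp(-rT) = 0.95982913; exp(-qT) = 1.00000000
C = S_0 * exp(-qT) * N(d1) - K * exp(-rT) * N(d2)
N(d1) = 0.68603535; N(d2) = 0.46201581
C = 52.0400 * 1.00000000 * 0.68603535 - 48.4300 * 0.95982913 * 0.46201581 = 14.2247

Answer: Price = 14.2247


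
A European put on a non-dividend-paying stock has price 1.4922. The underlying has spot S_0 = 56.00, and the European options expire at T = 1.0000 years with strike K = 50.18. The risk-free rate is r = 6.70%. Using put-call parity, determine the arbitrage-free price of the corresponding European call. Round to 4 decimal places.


Answer: Call price = 10.5641

Derivation:
Put-call parity: C - P = S_0 * exp(-qT) - K * exp(-rT).
S_0 * exp(-qT) = 56.0000 * 1.00000000 = 56.00000000
K * exp(-rT) = 50.1800 * 0.93519520 = 46.92809520
C = P + S*exp(-qT) - K*exp(-rT)
C = 1.4922 + 56.00000000 - 46.92809520 = 10.5641


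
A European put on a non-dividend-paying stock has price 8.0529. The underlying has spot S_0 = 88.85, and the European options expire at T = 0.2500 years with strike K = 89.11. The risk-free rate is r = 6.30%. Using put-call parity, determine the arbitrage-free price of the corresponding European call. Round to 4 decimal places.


Put-call parity: C - P = S_0 * exp(-qT) - K * exp(-rT).
S_0 * exp(-qT) = 88.8500 * 1.00000000 = 88.85000000
K * exp(-rT) = 89.1100 * 0.98437338 = 87.71751213
C = P + S*exp(-qT) - K*exp(-rT)
C = 8.0529 + 88.85000000 - 87.71751213 = 9.1854

Answer: Call price = 9.1854


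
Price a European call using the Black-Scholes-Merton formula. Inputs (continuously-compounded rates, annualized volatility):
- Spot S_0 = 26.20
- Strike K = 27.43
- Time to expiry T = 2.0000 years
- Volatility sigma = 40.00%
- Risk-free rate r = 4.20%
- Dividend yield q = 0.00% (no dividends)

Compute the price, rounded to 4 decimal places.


Answer: Price = 6.2283

Derivation:
d1 = (ln(S/K) + (r - q + 0.5*sigma^2) * T) / (sigma * sqrt(T)) = 0.35023371
d2 = d1 - sigma * sqrt(T) = -0.21545171
exp(-rT) = 0.91943126; exp(-qT) = 1.00000000
C = S_0 * exp(-qT) * N(d1) - K * exp(-rT) * N(d2)
N(d1) = 0.63691835; N(d2) = 0.41470758
C = 26.2000 * 1.00000000 * 0.63691835 - 27.4300 * 0.91943126 * 0.41470758 = 6.2283


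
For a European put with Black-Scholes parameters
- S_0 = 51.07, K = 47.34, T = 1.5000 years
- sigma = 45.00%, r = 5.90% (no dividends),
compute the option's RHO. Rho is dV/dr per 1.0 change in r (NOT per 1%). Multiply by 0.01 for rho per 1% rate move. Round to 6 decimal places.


d1 = 0.5737551169; d2 = 0.0226199248
phi(d1) = 0.3383968363; exp(-qT) = 1.0000000000; exp(-rT) = 0.9153031107
N(-d2) = 0.4909767251
Rho = -K*T*exp(-rT)*N(-d2) = -47.3400 * 1.5000 * 0.9153031107 * 0.4909767251 = -31.911363

Answer: Rho = -31.911363


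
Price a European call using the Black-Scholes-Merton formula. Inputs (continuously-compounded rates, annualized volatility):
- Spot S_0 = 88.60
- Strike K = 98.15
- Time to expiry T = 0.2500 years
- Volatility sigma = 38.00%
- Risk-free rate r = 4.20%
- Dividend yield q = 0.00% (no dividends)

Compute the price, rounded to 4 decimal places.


Answer: Price = 3.5686

Derivation:
d1 = (ln(S/K) + (r - q + 0.5*sigma^2) * T) / (sigma * sqrt(T)) = -0.38850033
d2 = d1 - sigma * sqrt(T) = -0.57850033
exp(-rT) = 0.98955493; exp(-qT) = 1.00000000
C = S_0 * exp(-qT) * N(d1) - K * exp(-rT) * N(d2)
N(d1) = 0.34882290; N(d2) = 0.28146319
C = 88.6000 * 1.00000000 * 0.34882290 - 98.1500 * 0.98955493 * 0.28146319 = 3.5686


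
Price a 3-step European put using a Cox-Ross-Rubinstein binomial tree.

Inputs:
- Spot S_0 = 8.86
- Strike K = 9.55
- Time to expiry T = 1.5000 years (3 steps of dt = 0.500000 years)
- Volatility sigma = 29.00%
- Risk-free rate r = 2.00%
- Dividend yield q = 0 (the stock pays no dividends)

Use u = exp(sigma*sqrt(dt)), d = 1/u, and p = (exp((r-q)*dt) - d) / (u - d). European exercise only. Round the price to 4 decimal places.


dt = T/N = 0.500000
u = exp(sigma*sqrt(dt)) = 1.227600; d = 1/u = 0.814598
p = (exp((r-q)*dt) - d) / (u - d) = 0.473248
Discount per step: exp(-r*dt) = 0.990050
Stock lattice S(k, i) with i counting down-moves:
  k=0: S(0,0) = 8.8600
  k=1: S(1,0) = 10.8765; S(1,1) = 7.2173
  k=2: S(2,0) = 13.3520; S(2,1) = 8.8600; S(2,2) = 5.8792
  k=3: S(3,0) = 16.3910; S(3,1) = 10.8765; S(3,2) = 7.2173; S(3,3) = 4.7892
Terminal payoffs V(N, i) = max(K - S_T, 0):
  V(3,0) = 0.000000; V(3,1) = 0.000000; V(3,2) = 2.332665; V(3,3) = 4.760798
Backward induction: V(k, i) = exp(-r*dt) * [p * V(k+1, i) + (1-p) * V(k+1, i+1)].
  V(2,0) = exp(-r*dt) * [p*0.000000 + (1-p)*0.000000] = 0.000000
  V(2,1) = exp(-r*dt) * [p*0.000000 + (1-p)*2.332665] = 1.216510
  V(2,2) = exp(-r*dt) * [p*2.332665 + (1-p)*4.760798] = 3.575752
  V(1,0) = exp(-r*dt) * [p*0.000000 + (1-p)*1.216510] = 0.634423
  V(1,1) = exp(-r*dt) * [p*1.216510 + (1-p)*3.575752] = 2.434775
  V(0,0) = exp(-r*dt) * [p*0.634423 + (1-p)*2.434775] = 1.567013

Answer: Price = V(0,0) = 1.5670


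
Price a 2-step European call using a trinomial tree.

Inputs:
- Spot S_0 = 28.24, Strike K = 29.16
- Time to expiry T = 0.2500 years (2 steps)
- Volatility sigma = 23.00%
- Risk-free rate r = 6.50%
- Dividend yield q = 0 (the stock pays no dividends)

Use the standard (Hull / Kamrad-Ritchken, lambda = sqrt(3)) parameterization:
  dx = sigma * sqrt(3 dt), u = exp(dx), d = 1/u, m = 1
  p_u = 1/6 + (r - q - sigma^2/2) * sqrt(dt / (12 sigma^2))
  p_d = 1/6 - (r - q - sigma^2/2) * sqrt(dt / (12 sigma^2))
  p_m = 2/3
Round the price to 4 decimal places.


dt = T/N = 0.125000; dx = sigma*sqrt(3*dt) = 0.140846
u = exp(dx) = 1.151247; d = 1/u = 0.868623
p_u = 0.183773, p_m = 0.666667, p_d = 0.149560
Discount per step: exp(-r*dt) = 0.991908
Stock lattice S(k, j) with j the centered position index:
  k=0: S(0,+0) = 28.2400
  k=1: S(1,-1) = 24.5299; S(1,+0) = 28.2400; S(1,+1) = 32.5112
  k=2: S(2,-2) = 21.3073; S(2,-1) = 24.5299; S(2,+0) = 28.2400; S(2,+1) = 32.5112; S(2,+2) = 37.4284
Terminal payoffs V(N, j) = max(S_T - K, 0):
  V(2,-2) = 0.000000; V(2,-1) = 0.000000; V(2,+0) = 0.000000; V(2,+1) = 3.351214; V(2,+2) = 8.268436
Backward induction: V(k, j) = exp(-r*dt) * [p_u * V(k+1, j+1) + p_m * V(k+1, j) + p_d * V(k+1, j-1)]
  V(1,-1) = exp(-r*dt) * [p_u*0.000000 + p_m*0.000000 + p_d*0.000000] = 0.000000
  V(1,+0) = exp(-r*dt) * [p_u*3.351214 + p_m*0.000000 + p_d*0.000000] = 0.610880
  V(1,+1) = exp(-r*dt) * [p_u*8.268436 + p_m*3.351214 + p_d*0.000000] = 3.723284
  V(0,+0) = exp(-r*dt) * [p_u*3.723284 + p_m*0.610880 + p_d*0.000000] = 1.082660

Answer: Price = V(0,0) = 1.0827


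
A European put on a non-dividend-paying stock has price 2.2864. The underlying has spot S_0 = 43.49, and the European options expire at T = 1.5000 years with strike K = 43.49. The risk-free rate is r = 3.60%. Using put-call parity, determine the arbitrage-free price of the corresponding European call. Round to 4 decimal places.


Answer: Call price = 4.5726

Derivation:
Put-call parity: C - P = S_0 * exp(-qT) - K * exp(-rT).
S_0 * exp(-qT) = 43.4900 * 1.00000000 = 43.49000000
K * exp(-rT) = 43.4900 * 0.94743211 = 41.20382231
C = P + S*exp(-qT) - K*exp(-rT)
C = 2.2864 + 43.49000000 - 41.20382231 = 4.5726


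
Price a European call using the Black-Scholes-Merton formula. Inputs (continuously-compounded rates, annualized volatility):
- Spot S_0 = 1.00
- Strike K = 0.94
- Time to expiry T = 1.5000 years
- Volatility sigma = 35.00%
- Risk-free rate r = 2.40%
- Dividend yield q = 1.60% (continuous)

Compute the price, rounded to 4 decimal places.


Answer: Price = 0.1969

Derivation:
d1 = (ln(S/K) + (r - q + 0.5*sigma^2) * T) / (sigma * sqrt(T)) = 0.38667039
d2 = d1 - sigma * sqrt(T) = -0.04199031
exp(-rT) = 0.96464029; exp(-qT) = 0.97628571
C = S_0 * exp(-qT) * N(d1) - K * exp(-rT) * N(d2)
N(d1) = 0.65049988; N(d2) = 0.48325321
C = 1.0000 * 0.97628571 * 0.65049988 - 0.9400 * 0.96464029 * 0.48325321 = 0.1969


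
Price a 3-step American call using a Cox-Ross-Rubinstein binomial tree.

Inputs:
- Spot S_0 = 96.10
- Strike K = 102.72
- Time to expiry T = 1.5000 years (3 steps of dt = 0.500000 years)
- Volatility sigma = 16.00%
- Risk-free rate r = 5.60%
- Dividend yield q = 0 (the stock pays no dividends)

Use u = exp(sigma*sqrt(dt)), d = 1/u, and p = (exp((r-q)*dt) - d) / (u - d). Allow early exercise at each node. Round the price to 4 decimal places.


Answer: Price = V(0,0) = 8.2394

Derivation:
dt = T/N = 0.500000
u = exp(sigma*sqrt(dt)) = 1.119785; d = 1/u = 0.893028
p = (exp((r-q)*dt) - d) / (u - d) = 0.596971
Discount per step: exp(-r*dt) = 0.972388
Stock lattice S(k, i) with i counting down-moves:
  k=0: S(0,0) = 96.1000
  k=1: S(1,0) = 107.6114; S(1,1) = 85.8200
  k=2: S(2,0) = 120.5017; S(2,1) = 96.1000; S(2,2) = 76.6397
  k=3: S(3,0) = 134.9360; S(3,1) = 107.6114; S(3,2) = 85.8200; S(3,3) = 68.4414
Terminal payoffs V(N, i) = max(S_T - K, 0):
  V(3,0) = 32.215997; V(3,1) = 4.891380; V(3,2) = 0.000000; V(3,3) = 0.000000
Backward induction: V(k, i) = exp(-r*dt) * [p * V(k+1, i) + (1-p) * V(k+1, i+1)]; then take max(V_cont, immediate exercise) for American.
  V(2,0) = exp(-r*dt) * [p*32.215997 + (1-p)*4.891380] = 20.617922; exercise = 17.781655; V(2,0) = max -> 20.617922
  V(2,1) = exp(-r*dt) * [p*4.891380 + (1-p)*0.000000] = 2.839385; exercise = 0.000000; V(2,1) = max -> 2.839385
  V(2,2) = exp(-r*dt) * [p*0.000000 + (1-p)*0.000000] = 0.000000; exercise = 0.000000; V(2,2) = max -> 0.000000
  V(1,0) = exp(-r*dt) * [p*20.617922 + (1-p)*2.839385] = 13.081205; exercise = 4.891380; V(1,0) = max -> 13.081205
  V(1,1) = exp(-r*dt) * [p*2.839385 + (1-p)*0.000000] = 1.648228; exercise = 0.000000; V(1,1) = max -> 1.648228
  V(0,0) = exp(-r*dt) * [p*13.081205 + (1-p)*1.648228] = 8.239419; exercise = 0.000000; V(0,0) = max -> 8.239419


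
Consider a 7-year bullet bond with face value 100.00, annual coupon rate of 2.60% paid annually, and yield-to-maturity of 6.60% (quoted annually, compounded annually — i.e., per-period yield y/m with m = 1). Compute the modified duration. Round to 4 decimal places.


Coupon per period c = face * coupon_rate / m = 2.600000
Periods per year m = 1; per-period yield y/m = 0.066000
Number of cashflows N = 7
Cashflows (t years, CF_t, discount factor 1/(1+y/m)^(m*t), PV):
  t = 1.0000: CF_t = 2.600000, DF = 0.938086, PV = 2.439024
  t = 2.0000: CF_t = 2.600000, DF = 0.880006, PV = 2.288015
  t = 3.0000: CF_t = 2.600000, DF = 0.825521, PV = 2.146356
  t = 4.0000: CF_t = 2.600000, DF = 0.774410, PV = 2.013467
  t = 5.0000: CF_t = 2.600000, DF = 0.726464, PV = 1.888806
  t = 6.0000: CF_t = 2.600000, DF = 0.681486, PV = 1.771863
  t = 7.0000: CF_t = 102.600000, DF = 0.639292, PV = 65.591404
Price P = sum_t PV_t = 78.138936
First compute Macaulay numerator sum_t t * PV_t:
  t * PV_t at t = 1.0000: 2.439024
  t * PV_t at t = 2.0000: 4.576031
  t * PV_t at t = 3.0000: 6.439068
  t * PV_t at t = 4.0000: 8.053868
  t * PV_t at t = 5.0000: 9.444029
  t * PV_t at t = 6.0000: 10.631178
  t * PV_t at t = 7.0000: 459.139829
Macaulay duration D = 500.723027 / 78.138936 = 6.408112
Modified duration = D / (1 + y/m) = 6.408112 / (1 + 0.066000) = 6.011362

Answer: Modified duration = 6.0114


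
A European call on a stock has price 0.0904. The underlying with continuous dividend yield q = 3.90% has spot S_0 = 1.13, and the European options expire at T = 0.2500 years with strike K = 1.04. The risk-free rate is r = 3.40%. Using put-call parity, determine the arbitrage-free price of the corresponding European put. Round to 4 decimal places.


Answer: Put price = 0.0026

Derivation:
Put-call parity: C - P = S_0 * exp(-qT) - K * exp(-rT).
S_0 * exp(-qT) = 1.1300 * 0.99029738 = 1.11903604
K * exp(-rT) = 1.0400 * 0.99153602 = 1.03119746
P = C - S*exp(-qT) + K*exp(-rT)
P = 0.0904 - 1.11903604 + 1.03119746 = 0.0026


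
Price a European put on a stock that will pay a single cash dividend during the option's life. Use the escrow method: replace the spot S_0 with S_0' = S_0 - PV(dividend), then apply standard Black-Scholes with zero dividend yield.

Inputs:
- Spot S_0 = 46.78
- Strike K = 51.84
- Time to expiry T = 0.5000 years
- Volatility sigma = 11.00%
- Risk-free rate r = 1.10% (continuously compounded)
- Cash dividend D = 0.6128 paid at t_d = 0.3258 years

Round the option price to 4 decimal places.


PV(D) = D * exp(-r * t_d) = 0.6128 * 0.99642261 = 0.61060778
S_0' = S_0 - PV(D) = 46.7800 - 0.61060778 = 46.16939222
d1 = (ln(S_0'/K) + (r + sigma^2/2)*T) / (sigma*sqrt(T)) = -1.37975791
d2 = d1 - sigma*sqrt(T) = -1.45753966
exp(-rT) = 0.99451510
N(-d1) = 0.91616940; N(-d2) = 0.92751626
P = K * exp(-rT) * N(-d2) - S_0' * N(-d1) = 51.8400 * 0.99451510 * 0.92751626 - 46.16939222 * 0.91616940 = 5.5197

Answer: Price = 5.5197


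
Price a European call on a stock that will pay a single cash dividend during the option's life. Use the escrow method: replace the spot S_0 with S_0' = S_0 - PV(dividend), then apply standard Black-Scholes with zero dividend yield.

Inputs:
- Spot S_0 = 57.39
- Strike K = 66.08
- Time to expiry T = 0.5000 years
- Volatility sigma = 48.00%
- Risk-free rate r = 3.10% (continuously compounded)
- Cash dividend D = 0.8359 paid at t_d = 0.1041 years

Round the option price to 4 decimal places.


Answer: Price = 4.6218

Derivation:
PV(D) = D * exp(-r * t_d) = 0.8359 * 0.99677810 = 0.83320682
S_0' = S_0 - PV(D) = 57.3900 - 0.83320682 = 56.55679318
d1 = (ln(S_0'/K) + (r + sigma^2/2)*T) / (sigma*sqrt(T)) = -0.24312926
d2 = d1 - sigma*sqrt(T) = -0.58254051
exp(-rT) = 0.98461951
N(d1) = 0.40395263; N(d2) = 0.28010133
C = S_0' * N(d1) - K * exp(-rT) * N(d2) = 56.55679318 * 0.40395263 - 66.0800 * 0.98461951 * 0.28010133 = 4.6218


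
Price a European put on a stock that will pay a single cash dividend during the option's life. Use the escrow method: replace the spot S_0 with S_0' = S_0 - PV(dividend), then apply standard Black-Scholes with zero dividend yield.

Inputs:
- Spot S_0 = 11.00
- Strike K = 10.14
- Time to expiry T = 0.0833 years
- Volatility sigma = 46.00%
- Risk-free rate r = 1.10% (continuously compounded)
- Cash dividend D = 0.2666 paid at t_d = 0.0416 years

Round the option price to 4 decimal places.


PV(D) = D * exp(-r * t_d) = 0.2666 * 0.99954250 = 0.26647803
S_0' = S_0 - PV(D) = 11.0000 - 0.26647803 = 10.73352197
d1 = (ln(S_0'/K) + (r + sigma^2/2)*T) / (sigma*sqrt(T)) = 0.50174128
d2 = d1 - sigma*sqrt(T) = 0.36897728
exp(-rT) = 0.99908412
N(-d1) = 0.30792476; N(-d2) = 0.35607233
P = K * exp(-rT) * N(-d2) - S_0' * N(-d1) = 10.1400 * 0.99908412 * 0.35607233 - 10.73352197 * 0.30792476 = 0.3021

Answer: Price = 0.3021


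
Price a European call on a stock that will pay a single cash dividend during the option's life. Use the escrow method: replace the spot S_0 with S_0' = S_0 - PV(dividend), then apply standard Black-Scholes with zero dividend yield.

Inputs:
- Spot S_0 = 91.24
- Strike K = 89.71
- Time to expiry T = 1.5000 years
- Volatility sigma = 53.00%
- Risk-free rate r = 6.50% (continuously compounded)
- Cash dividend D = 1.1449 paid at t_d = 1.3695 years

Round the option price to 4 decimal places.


PV(D) = D * exp(-r * t_d) = 1.1449 * 0.91482956 = 1.04738837
S_0' = S_0 - PV(D) = 91.2400 - 1.04738837 = 90.19261163
d1 = (ln(S_0'/K) + (r + sigma^2/2)*T) / (sigma*sqrt(T)) = 0.48302746
d2 = d1 - sigma*sqrt(T) = -0.16608732
exp(-rT) = 0.90710234
N(d1) = 0.68546188; N(d2) = 0.43404412
C = S_0' * N(d1) - K * exp(-rT) * N(d2) = 90.19261163 * 0.68546188 - 89.7100 * 0.90710234 * 0.43404412 = 26.5028

Answer: Price = 26.5028


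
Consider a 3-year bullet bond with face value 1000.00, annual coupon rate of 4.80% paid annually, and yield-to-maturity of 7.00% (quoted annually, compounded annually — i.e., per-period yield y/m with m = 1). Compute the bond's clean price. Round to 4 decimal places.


Answer: Price = 942.2650

Derivation:
Coupon per period c = face * coupon_rate / m = 48.000000
Periods per year m = 1; per-period yield y/m = 0.070000
Number of cashflows N = 3
Cashflows (t years, CF_t, discount factor 1/(1+y/m)^(m*t), PV):
  t = 1.0000: CF_t = 48.000000, DF = 0.934579, PV = 44.859813
  t = 2.0000: CF_t = 48.000000, DF = 0.873439, PV = 41.925059
  t = 3.0000: CF_t = 1048.000000, DF = 0.816298, PV = 855.480175
Price P = sum_t PV_t = 942.265047


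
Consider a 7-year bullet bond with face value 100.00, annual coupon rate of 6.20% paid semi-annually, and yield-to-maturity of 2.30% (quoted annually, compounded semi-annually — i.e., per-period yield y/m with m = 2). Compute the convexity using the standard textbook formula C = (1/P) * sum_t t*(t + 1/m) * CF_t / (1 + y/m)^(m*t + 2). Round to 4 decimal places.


Answer: Convexity = 40.9561

Derivation:
Coupon per period c = face * coupon_rate / m = 3.100000
Periods per year m = 2; per-period yield y/m = 0.011500
Number of cashflows N = 14
Cashflows (t years, CF_t, discount factor 1/(1+y/m)^(m*t), PV):
  t = 0.5000: CF_t = 3.100000, DF = 0.988631, PV = 3.064755
  t = 1.0000: CF_t = 3.100000, DF = 0.977391, PV = 3.029911
  t = 1.5000: CF_t = 3.100000, DF = 0.966279, PV = 2.995464
  t = 2.0000: CF_t = 3.100000, DF = 0.955293, PV = 2.961407
  t = 2.5000: CF_t = 3.100000, DF = 0.944432, PV = 2.927738
  t = 3.0000: CF_t = 3.100000, DF = 0.933694, PV = 2.894452
  t = 3.5000: CF_t = 3.100000, DF = 0.923079, PV = 2.861544
  t = 4.0000: CF_t = 3.100000, DF = 0.912584, PV = 2.829011
  t = 4.5000: CF_t = 3.100000, DF = 0.902209, PV = 2.796847
  t = 5.0000: CF_t = 3.100000, DF = 0.891951, PV = 2.765049
  t = 5.5000: CF_t = 3.100000, DF = 0.881810, PV = 2.733612
  t = 6.0000: CF_t = 3.100000, DF = 0.871785, PV = 2.702533
  t = 6.5000: CF_t = 3.100000, DF = 0.861873, PV = 2.671807
  t = 7.0000: CF_t = 103.100000, DF = 0.852075, PV = 87.848883
Price P = sum_t PV_t = 125.083016
Convexity numerator sum_t t*(t + 1/m) * CF_t / (1+y/m)^(m*t + 2):
  t = 0.5000: term = 1.497732
  t = 1.0000: term = 4.442111
  t = 1.5000: term = 8.783215
  t = 2.0000: term = 14.472261
  t = 2.5000: term = 21.461583
  t = 3.0000: term = 29.704613
  t = 3.5000: term = 39.155858
  t = 4.0000: term = 49.770881
  t = 4.5000: term = 61.506279
  t = 5.0000: term = 74.319665
  t = 5.5000: term = 88.169647
  t = 6.0000: term = 103.015810
  t = 6.5000: term = 118.818697
  t = 7.0000: term = 4507.791030
Convexity = (1/P) * sum = 5122.909380 / 125.083016 = 40.956075


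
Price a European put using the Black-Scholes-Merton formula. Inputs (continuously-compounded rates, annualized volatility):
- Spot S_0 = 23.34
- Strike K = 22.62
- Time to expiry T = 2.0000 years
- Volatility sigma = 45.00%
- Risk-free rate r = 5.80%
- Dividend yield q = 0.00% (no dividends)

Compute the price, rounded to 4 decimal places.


Answer: Price = 3.9690

Derivation:
d1 = (ln(S/K) + (r - q + 0.5*sigma^2) * T) / (sigma * sqrt(T)) = 0.54971134
d2 = d1 - sigma * sqrt(T) = -0.08668476
exp(-rT) = 0.89047522; exp(-qT) = 1.00000000
P = K * exp(-rT) * N(-d2) - S_0 * exp(-qT) * N(-d1)
N(-d1) = 0.29125869; N(-d2) = 0.53453895
P = 22.6200 * 0.89047522 * 0.53453895 - 23.3400 * 1.00000000 * 0.29125869 = 3.9690


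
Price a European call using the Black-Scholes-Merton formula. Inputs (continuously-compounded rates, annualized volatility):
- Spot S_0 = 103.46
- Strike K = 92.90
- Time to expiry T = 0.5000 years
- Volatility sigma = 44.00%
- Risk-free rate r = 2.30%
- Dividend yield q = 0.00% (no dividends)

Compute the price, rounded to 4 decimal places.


Answer: Price = 18.7492

Derivation:
d1 = (ln(S/K) + (r - q + 0.5*sigma^2) * T) / (sigma * sqrt(T)) = 0.53856280
d2 = d1 - sigma * sqrt(T) = 0.22743581
exp(-rT) = 0.98856587; exp(-qT) = 1.00000000
C = S_0 * exp(-qT) * N(d1) - K * exp(-rT) * N(d2)
N(d1) = 0.70490572; N(d2) = 0.58995756
C = 103.4600 * 1.00000000 * 0.70490572 - 92.9000 * 0.98856587 * 0.58995756 = 18.7492


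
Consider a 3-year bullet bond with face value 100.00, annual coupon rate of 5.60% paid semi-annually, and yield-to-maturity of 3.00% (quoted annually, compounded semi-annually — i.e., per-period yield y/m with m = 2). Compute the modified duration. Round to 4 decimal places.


Coupon per period c = face * coupon_rate / m = 2.800000
Periods per year m = 2; per-period yield y/m = 0.015000
Number of cashflows N = 6
Cashflows (t years, CF_t, discount factor 1/(1+y/m)^(m*t), PV):
  t = 0.5000: CF_t = 2.800000, DF = 0.985222, PV = 2.758621
  t = 1.0000: CF_t = 2.800000, DF = 0.970662, PV = 2.717853
  t = 1.5000: CF_t = 2.800000, DF = 0.956317, PV = 2.677688
  t = 2.0000: CF_t = 2.800000, DF = 0.942184, PV = 2.638116
  t = 2.5000: CF_t = 2.800000, DF = 0.928260, PV = 2.599129
  t = 3.0000: CF_t = 102.800000, DF = 0.914542, PV = 94.014937
Price P = sum_t PV_t = 107.406343
First compute Macaulay numerator sum_t t * PV_t:
  t * PV_t at t = 0.5000: 1.379310
  t * PV_t at t = 1.0000: 2.717853
  t * PV_t at t = 1.5000: 4.016531
  t * PV_t at t = 2.0000: 5.276232
  t * PV_t at t = 2.5000: 6.497822
  t * PV_t at t = 3.0000: 282.044812
Macaulay duration D = 301.932561 / 107.406343 = 2.811124
Modified duration = D / (1 + y/m) = 2.811124 / (1 + 0.015000) = 2.769580

Answer: Modified duration = 2.7696


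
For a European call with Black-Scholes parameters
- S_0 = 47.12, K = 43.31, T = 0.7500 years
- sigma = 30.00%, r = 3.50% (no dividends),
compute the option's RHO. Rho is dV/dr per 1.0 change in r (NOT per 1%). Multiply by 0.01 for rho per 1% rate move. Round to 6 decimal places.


Answer: Rho = 19.498850

Derivation:
d1 = 0.5554647839; d2 = 0.2956571627
phi(d1) = 0.3419095344; exp(-qT) = 1.0000000000; exp(-rT) = 0.9740915363
N(d2) = 0.6162540427
Rho = K*T*exp(-rT)*N(d2) = 43.3100 * 0.7500 * 0.9740915363 * 0.6162540427 = 19.498850


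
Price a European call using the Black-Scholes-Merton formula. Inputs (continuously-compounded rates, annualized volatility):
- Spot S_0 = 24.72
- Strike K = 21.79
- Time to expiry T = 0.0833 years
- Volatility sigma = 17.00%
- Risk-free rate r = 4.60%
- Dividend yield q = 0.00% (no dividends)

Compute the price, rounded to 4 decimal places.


Answer: Price = 3.0148

Derivation:
d1 = (ln(S/K) + (r - q + 0.5*sigma^2) * T) / (sigma * sqrt(T)) = 2.67394444
d2 = d1 - sigma * sqrt(T) = 2.62487948
exp(-rT) = 0.99617553; exp(-qT) = 1.00000000
C = S_0 * exp(-qT) * N(d1) - K * exp(-rT) * N(d2)
N(d1) = 0.99625176; N(d2) = 0.99566602
C = 24.7200 * 1.00000000 * 0.99625176 - 21.7900 * 0.99617553 * 0.99566602 = 3.0148


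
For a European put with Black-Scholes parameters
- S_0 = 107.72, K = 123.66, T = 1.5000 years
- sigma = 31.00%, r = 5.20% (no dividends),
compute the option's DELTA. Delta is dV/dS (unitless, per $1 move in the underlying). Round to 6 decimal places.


Answer: Delta = -0.487315

Derivation:
d1 = 0.0318022885; d2 = -0.3478686216
phi(d1) = 0.3987405892; exp(-qT) = 1.0000000000; exp(-rT) = 0.9249644265
N(-d1) = 0.4873148608
Delta = -exp(-qT) * N(-d1) = -1.0000000000 * 0.4873148608 = -0.487315


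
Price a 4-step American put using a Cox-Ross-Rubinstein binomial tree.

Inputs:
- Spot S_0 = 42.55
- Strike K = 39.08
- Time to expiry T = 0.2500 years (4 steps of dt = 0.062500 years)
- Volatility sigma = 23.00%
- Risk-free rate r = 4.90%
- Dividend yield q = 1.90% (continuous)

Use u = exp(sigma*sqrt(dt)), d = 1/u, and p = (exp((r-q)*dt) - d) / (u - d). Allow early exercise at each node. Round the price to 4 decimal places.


Answer: Price = V(0,0) = 0.6123

Derivation:
dt = T/N = 0.062500
u = exp(sigma*sqrt(dt)) = 1.059185; d = 1/u = 0.944122
p = (exp((r-q)*dt) - d) / (u - d) = 0.501940
Discount per step: exp(-r*dt) = 0.996942
Stock lattice S(k, i) with i counting down-moves:
  k=0: S(0,0) = 42.5500
  k=1: S(1,0) = 45.0683; S(1,1) = 40.1724
  k=2: S(2,0) = 47.7357; S(2,1) = 42.5500; S(2,2) = 37.9276
  k=3: S(3,0) = 50.5610; S(3,1) = 45.0683; S(3,2) = 40.1724; S(3,3) = 35.8083
  k=4: S(4,0) = 53.5534; S(4,1) = 47.7357; S(4,2) = 42.5500; S(4,3) = 37.9276; S(4,4) = 33.8074
Terminal payoffs V(N, i) = max(K - S_T, 0):
  V(4,0) = 0.000000; V(4,1) = 0.000000; V(4,2) = 0.000000; V(4,3) = 1.152371; V(4,4) = 5.272595
Backward induction: V(k, i) = exp(-r*dt) * [p * V(k+1, i) + (1-p) * V(k+1, i+1)]; then take max(V_cont, immediate exercise) for American.
  V(3,0) = exp(-r*dt) * [p*0.000000 + (1-p)*0.000000] = 0.000000; exercise = 0.000000; V(3,0) = max -> 0.000000
  V(3,1) = exp(-r*dt) * [p*0.000000 + (1-p)*0.000000] = 0.000000; exercise = 0.000000; V(3,1) = max -> 0.000000
  V(3,2) = exp(-r*dt) * [p*0.000000 + (1-p)*1.152371] = 0.572195; exercise = 0.000000; V(3,2) = max -> 0.572195
  V(3,3) = exp(-r*dt) * [p*1.152371 + (1-p)*5.272595] = 3.194693; exercise = 3.271695; V(3,3) = max -> 3.271695
  V(2,0) = exp(-r*dt) * [p*0.000000 + (1-p)*0.000000] = 0.000000; exercise = 0.000000; V(2,0) = max -> 0.000000
  V(2,1) = exp(-r*dt) * [p*0.000000 + (1-p)*0.572195] = 0.284116; exercise = 0.000000; V(2,1) = max -> 0.284116
  V(2,2) = exp(-r*dt) * [p*0.572195 + (1-p)*3.271695] = 1.910848; exercise = 1.152371; V(2,2) = max -> 1.910848
  V(1,0) = exp(-r*dt) * [p*0.000000 + (1-p)*0.284116] = 0.141074; exercise = 0.000000; V(1,0) = max -> 0.141074
  V(1,1) = exp(-r*dt) * [p*0.284116 + (1-p)*1.910848] = 1.090981; exercise = 0.000000; V(1,1) = max -> 1.090981
  V(0,0) = exp(-r*dt) * [p*0.141074 + (1-p)*1.090981] = 0.612307; exercise = 0.000000; V(0,0) = max -> 0.612307


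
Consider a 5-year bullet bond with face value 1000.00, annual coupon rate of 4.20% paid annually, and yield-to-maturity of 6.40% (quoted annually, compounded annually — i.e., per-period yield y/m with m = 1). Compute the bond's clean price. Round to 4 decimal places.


Answer: Price = 908.3278

Derivation:
Coupon per period c = face * coupon_rate / m = 42.000000
Periods per year m = 1; per-period yield y/m = 0.064000
Number of cashflows N = 5
Cashflows (t years, CF_t, discount factor 1/(1+y/m)^(m*t), PV):
  t = 1.0000: CF_t = 42.000000, DF = 0.939850, PV = 39.473684
  t = 2.0000: CF_t = 42.000000, DF = 0.883317, PV = 37.099327
  t = 3.0000: CF_t = 42.000000, DF = 0.830185, PV = 34.867789
  t = 4.0000: CF_t = 42.000000, DF = 0.780249, PV = 32.770478
  t = 5.0000: CF_t = 1042.000000, DF = 0.733317, PV = 764.116502
Price P = sum_t PV_t = 908.327781


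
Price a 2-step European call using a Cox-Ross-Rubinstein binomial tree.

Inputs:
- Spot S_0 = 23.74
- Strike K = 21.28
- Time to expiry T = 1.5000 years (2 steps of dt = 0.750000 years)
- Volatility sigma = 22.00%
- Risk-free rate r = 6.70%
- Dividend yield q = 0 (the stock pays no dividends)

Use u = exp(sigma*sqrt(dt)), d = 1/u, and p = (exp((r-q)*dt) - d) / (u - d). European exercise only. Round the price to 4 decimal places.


dt = T/N = 0.750000
u = exp(sigma*sqrt(dt)) = 1.209885; d = 1/u = 0.826525
p = (exp((r-q)*dt) - d) / (u - d) = 0.586939
Discount per step: exp(-r*dt) = 0.950992
Stock lattice S(k, i) with i counting down-moves:
  k=0: S(0,0) = 23.7400
  k=1: S(1,0) = 28.7227; S(1,1) = 19.6217
  k=2: S(2,0) = 34.7511; S(2,1) = 23.7400; S(2,2) = 16.2178
Terminal payoffs V(N, i) = max(S_T - K, 0):
  V(2,0) = 13.471147; V(2,1) = 2.460000; V(2,2) = 0.000000
Backward induction: V(k, i) = exp(-r*dt) * [p * V(k+1, i) + (1-p) * V(k+1, i+1)].
  V(1,0) = exp(-r*dt) * [p*13.471147 + (1-p)*2.460000] = 8.485576
  V(1,1) = exp(-r*dt) * [p*2.460000 + (1-p)*0.000000] = 1.373108
  V(0,0) = exp(-r*dt) * [p*8.485576 + (1-p)*1.373108] = 5.275809

Answer: Price = V(0,0) = 5.2758


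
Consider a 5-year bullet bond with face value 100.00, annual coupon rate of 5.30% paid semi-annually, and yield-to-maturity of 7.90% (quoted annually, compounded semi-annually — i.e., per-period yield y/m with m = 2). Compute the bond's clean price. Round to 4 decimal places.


Answer: Price = 89.4295

Derivation:
Coupon per period c = face * coupon_rate / m = 2.650000
Periods per year m = 2; per-period yield y/m = 0.039500
Number of cashflows N = 10
Cashflows (t years, CF_t, discount factor 1/(1+y/m)^(m*t), PV):
  t = 0.5000: CF_t = 2.650000, DF = 0.962001, PV = 2.549303
  t = 1.0000: CF_t = 2.650000, DF = 0.925446, PV = 2.452432
  t = 1.5000: CF_t = 2.650000, DF = 0.890280, PV = 2.359241
  t = 2.0000: CF_t = 2.650000, DF = 0.856450, PV = 2.269593
  t = 2.5000: CF_t = 2.650000, DF = 0.823906, PV = 2.183350
  t = 3.0000: CF_t = 2.650000, DF = 0.792598, PV = 2.100385
  t = 3.5000: CF_t = 2.650000, DF = 0.762480, PV = 2.020572
  t = 4.0000: CF_t = 2.650000, DF = 0.733507, PV = 1.943793
  t = 4.5000: CF_t = 2.650000, DF = 0.705634, PV = 1.869930
  t = 5.0000: CF_t = 102.650000, DF = 0.678821, PV = 69.680943
Price P = sum_t PV_t = 89.429541


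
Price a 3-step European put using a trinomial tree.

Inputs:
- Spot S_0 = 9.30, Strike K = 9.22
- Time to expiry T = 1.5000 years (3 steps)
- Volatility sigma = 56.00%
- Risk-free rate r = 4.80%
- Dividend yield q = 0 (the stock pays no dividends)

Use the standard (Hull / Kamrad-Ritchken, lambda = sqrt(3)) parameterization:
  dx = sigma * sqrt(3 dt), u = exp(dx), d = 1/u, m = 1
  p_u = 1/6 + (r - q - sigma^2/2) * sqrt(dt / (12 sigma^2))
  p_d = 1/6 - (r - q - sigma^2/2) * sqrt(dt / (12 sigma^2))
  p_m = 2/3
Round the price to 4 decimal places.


dt = T/N = 0.500000; dx = sigma*sqrt(3*dt) = 0.685857
u = exp(dx) = 1.985473; d = 1/u = 0.503658
p_u = 0.127008, p_m = 0.666667, p_d = 0.206325
Discount per step: exp(-r*dt) = 0.976286
Stock lattice S(k, j) with j the centered position index:
  k=0: S(0,+0) = 9.3000
  k=1: S(1,-1) = 4.6840; S(1,+0) = 9.3000; S(1,+1) = 18.4649
  k=2: S(2,-2) = 2.3591; S(2,-1) = 4.6840; S(2,+0) = 9.3000; S(2,+1) = 18.4649; S(2,+2) = 36.6616
  k=3: S(3,-3) = 1.1882; S(3,-2) = 2.3591; S(3,-1) = 4.6840; S(3,+0) = 9.3000; S(3,+1) = 18.4649; S(3,+2) = 36.6616; S(3,+3) = 72.7905
Terminal payoffs V(N, j) = max(K - S_T, 0):
  V(3,-3) = 8.031796; V(3,-2) = 6.860853; V(3,-1) = 4.535977; V(3,+0) = 0.000000; V(3,+1) = 0.000000; V(3,+2) = 0.000000; V(3,+3) = 0.000000
Backward induction: V(k, j) = exp(-r*dt) * [p_u * V(k+1, j+1) + p_m * V(k+1, j) + p_d * V(k+1, j-1)]
  V(2,-2) = exp(-r*dt) * [p_u*4.535977 + p_m*6.860853 + p_d*8.031796] = 6.645742
  V(2,-1) = exp(-r*dt) * [p_u*0.000000 + p_m*4.535977 + p_d*6.860853] = 4.334270
  V(2,+0) = exp(-r*dt) * [p_u*0.000000 + p_m*0.000000 + p_d*4.535977] = 0.913692
  V(2,+1) = exp(-r*dt) * [p_u*0.000000 + p_m*0.000000 + p_d*0.000000] = 0.000000
  V(2,+2) = exp(-r*dt) * [p_u*0.000000 + p_m*0.000000 + p_d*0.000000] = 0.000000
  V(1,-1) = exp(-r*dt) * [p_u*0.913692 + p_m*4.334270 + p_d*6.645742] = 4.272952
  V(1,+0) = exp(-r*dt) * [p_u*0.000000 + p_m*0.913692 + p_d*4.334270] = 1.467745
  V(1,+1) = exp(-r*dt) * [p_u*0.000000 + p_m*0.000000 + p_d*0.913692] = 0.184047
  V(0,+0) = exp(-r*dt) * [p_u*0.184047 + p_m*1.467745 + p_d*4.272952] = 1.838823

Answer: Price = V(0,0) = 1.8388


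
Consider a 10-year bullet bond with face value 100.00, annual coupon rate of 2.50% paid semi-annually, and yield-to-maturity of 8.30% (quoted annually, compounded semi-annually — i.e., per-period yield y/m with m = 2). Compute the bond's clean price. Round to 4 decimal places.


Answer: Price = 61.1064

Derivation:
Coupon per period c = face * coupon_rate / m = 1.250000
Periods per year m = 2; per-period yield y/m = 0.041500
Number of cashflows N = 20
Cashflows (t years, CF_t, discount factor 1/(1+y/m)^(m*t), PV):
  t = 0.5000: CF_t = 1.250000, DF = 0.960154, PV = 1.200192
  t = 1.0000: CF_t = 1.250000, DF = 0.921895, PV = 1.152369
  t = 1.5000: CF_t = 1.250000, DF = 0.885161, PV = 1.106451
  t = 2.0000: CF_t = 1.250000, DF = 0.849890, PV = 1.062363
  t = 2.5000: CF_t = 1.250000, DF = 0.816025, PV = 1.020032
  t = 3.0000: CF_t = 1.250000, DF = 0.783510, PV = 0.979387
  t = 3.5000: CF_t = 1.250000, DF = 0.752290, PV = 0.940362
  t = 4.0000: CF_t = 1.250000, DF = 0.722314, PV = 0.902892
  t = 4.5000: CF_t = 1.250000, DF = 0.693532, PV = 0.866915
  t = 5.0000: CF_t = 1.250000, DF = 0.665897, PV = 0.832372
  t = 5.5000: CF_t = 1.250000, DF = 0.639364, PV = 0.799205
  t = 6.0000: CF_t = 1.250000, DF = 0.613887, PV = 0.767359
  t = 6.5000: CF_t = 1.250000, DF = 0.589426, PV = 0.736783
  t = 7.0000: CF_t = 1.250000, DF = 0.565940, PV = 0.707425
  t = 7.5000: CF_t = 1.250000, DF = 0.543389, PV = 0.679236
  t = 8.0000: CF_t = 1.250000, DF = 0.521737, PV = 0.652171
  t = 8.5000: CF_t = 1.250000, DF = 0.500948, PV = 0.626185
  t = 9.0000: CF_t = 1.250000, DF = 0.480987, PV = 0.601233
  t = 9.5000: CF_t = 1.250000, DF = 0.461821, PV = 0.577276
  t = 10.0000: CF_t = 101.250000, DF = 0.443419, PV = 44.896196
Price P = sum_t PV_t = 61.106403


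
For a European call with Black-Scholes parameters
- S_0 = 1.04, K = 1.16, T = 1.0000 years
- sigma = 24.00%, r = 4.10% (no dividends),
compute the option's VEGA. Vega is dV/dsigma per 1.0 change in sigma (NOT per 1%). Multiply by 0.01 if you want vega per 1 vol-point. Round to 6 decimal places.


d1 = -0.1641637165; d2 = -0.4041637165
phi(d1) = 0.3936026441; exp(-qT) = 1.0000000000; exp(-rT) = 0.9598291299
Vega = S * exp(-qT) * phi(d1) * sqrt(T) = 1.0400 * 1.0000000000 * 0.3936026441 * 1.0000000000 = 0.409347

Answer: Vega = 0.409347


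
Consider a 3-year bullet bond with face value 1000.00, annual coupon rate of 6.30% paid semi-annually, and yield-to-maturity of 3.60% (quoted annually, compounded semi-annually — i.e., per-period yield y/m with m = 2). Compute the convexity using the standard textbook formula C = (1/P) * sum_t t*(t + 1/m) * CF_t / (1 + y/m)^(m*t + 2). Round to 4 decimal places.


Coupon per period c = face * coupon_rate / m = 31.500000
Periods per year m = 2; per-period yield y/m = 0.018000
Number of cashflows N = 6
Cashflows (t years, CF_t, discount factor 1/(1+y/m)^(m*t), PV):
  t = 0.5000: CF_t = 31.500000, DF = 0.982318, PV = 30.943026
  t = 1.0000: CF_t = 31.500000, DF = 0.964949, PV = 30.395899
  t = 1.5000: CF_t = 31.500000, DF = 0.947887, PV = 29.858447
  t = 2.0000: CF_t = 31.500000, DF = 0.931127, PV = 29.330498
  t = 2.5000: CF_t = 31.500000, DF = 0.914663, PV = 28.811884
  t = 3.0000: CF_t = 1031.500000, DF = 0.898490, PV = 926.792615
Price P = sum_t PV_t = 1076.132369
Convexity numerator sum_t t*(t + 1/m) * CF_t / (1+y/m)^(m*t + 2):
  t = 0.5000: term = 14.929224
  t = 1.0000: term = 43.995747
  t = 1.5000: term = 86.435653
  t = 2.0000: term = 141.512202
  t = 2.5000: term = 208.515033
  t = 3.0000: term = 9390.231677
Convexity = (1/P) * sum = 9885.619537 / 1076.132369 = 9.186249

Answer: Convexity = 9.1862


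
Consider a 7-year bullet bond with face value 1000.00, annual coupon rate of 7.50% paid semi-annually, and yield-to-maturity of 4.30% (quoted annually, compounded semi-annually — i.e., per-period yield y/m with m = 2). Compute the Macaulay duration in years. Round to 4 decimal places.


Coupon per period c = face * coupon_rate / m = 37.500000
Periods per year m = 2; per-period yield y/m = 0.021500
Number of cashflows N = 14
Cashflows (t years, CF_t, discount factor 1/(1+y/m)^(m*t), PV):
  t = 0.5000: CF_t = 37.500000, DF = 0.978953, PV = 36.710720
  t = 1.0000: CF_t = 37.500000, DF = 0.958348, PV = 35.938051
  t = 1.5000: CF_t = 37.500000, DF = 0.938177, PV = 35.181646
  t = 2.0000: CF_t = 37.500000, DF = 0.918431, PV = 34.441161
  t = 2.5000: CF_t = 37.500000, DF = 0.899100, PV = 33.716261
  t = 3.0000: CF_t = 37.500000, DF = 0.880177, PV = 33.006619
  t = 3.5000: CF_t = 37.500000, DF = 0.861651, PV = 32.311913
  t = 4.0000: CF_t = 37.500000, DF = 0.843515, PV = 31.631829
  t = 4.5000: CF_t = 37.500000, DF = 0.825762, PV = 30.966058
  t = 5.0000: CF_t = 37.500000, DF = 0.808381, PV = 30.314301
  t = 5.5000: CF_t = 37.500000, DF = 0.791367, PV = 29.676261
  t = 6.0000: CF_t = 37.500000, DF = 0.774711, PV = 29.051651
  t = 6.5000: CF_t = 37.500000, DF = 0.758405, PV = 28.440187
  t = 7.0000: CF_t = 1037.500000, DF = 0.742442, PV = 770.284062
Price P = sum_t PV_t = 1191.670721
Macaulay numerator sum_t t * PV_t:
  t * PV_t at t = 0.5000: 18.355360
  t * PV_t at t = 1.0000: 35.938051
  t * PV_t at t = 1.5000: 52.772469
  t * PV_t at t = 2.0000: 68.882322
  t * PV_t at t = 2.5000: 84.290654
  t * PV_t at t = 3.0000: 99.019857
  t * PV_t at t = 3.5000: 113.091696
  t * PV_t at t = 4.0000: 126.527315
  t * PV_t at t = 4.5000: 139.347263
  t * PV_t at t = 5.0000: 151.571505
  t * PV_t at t = 5.5000: 163.219437
  t * PV_t at t = 6.0000: 174.309905
  t * PV_t at t = 6.5000: 184.861214
  t * PV_t at t = 7.0000: 5391.988433
Macaulay duration D = (sum_t t * PV_t) / P = 6804.175481 / 1191.670721 = 5.709778

Answer: Macaulay duration = 5.7098 years


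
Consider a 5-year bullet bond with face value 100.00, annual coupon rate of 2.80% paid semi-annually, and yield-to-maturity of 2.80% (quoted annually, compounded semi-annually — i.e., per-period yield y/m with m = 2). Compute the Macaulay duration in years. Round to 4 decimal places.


Coupon per period c = face * coupon_rate / m = 1.400000
Periods per year m = 2; per-period yield y/m = 0.014000
Number of cashflows N = 10
Cashflows (t years, CF_t, discount factor 1/(1+y/m)^(m*t), PV):
  t = 0.5000: CF_t = 1.400000, DF = 0.986193, PV = 1.380671
  t = 1.0000: CF_t = 1.400000, DF = 0.972577, PV = 1.361608
  t = 1.5000: CF_t = 1.400000, DF = 0.959149, PV = 1.342809
  t = 2.0000: CF_t = 1.400000, DF = 0.945906, PV = 1.324269
  t = 2.5000: CF_t = 1.400000, DF = 0.932847, PV = 1.305985
  t = 3.0000: CF_t = 1.400000, DF = 0.919967, PV = 1.287954
  t = 3.5000: CF_t = 1.400000, DF = 0.907265, PV = 1.270171
  t = 4.0000: CF_t = 1.400000, DF = 0.894739, PV = 1.252635
  t = 4.5000: CF_t = 1.400000, DF = 0.882386, PV = 1.235340
  t = 5.0000: CF_t = 101.400000, DF = 0.870203, PV = 88.238559
Price P = sum_t PV_t = 100.000000
Macaulay numerator sum_t t * PV_t:
  t * PV_t at t = 0.5000: 0.690335
  t * PV_t at t = 1.0000: 1.361608
  t * PV_t at t = 1.5000: 2.014213
  t * PV_t at t = 2.0000: 2.648538
  t * PV_t at t = 2.5000: 3.264963
  t * PV_t at t = 3.0000: 3.863862
  t * PV_t at t = 3.5000: 4.445600
  t * PV_t at t = 4.0000: 5.010538
  t * PV_t at t = 4.5000: 5.559029
  t * PV_t at t = 5.0000: 441.192793
Macaulay duration D = (sum_t t * PV_t) / P = 470.051480 / 100.000000 = 4.700515

Answer: Macaulay duration = 4.7005 years


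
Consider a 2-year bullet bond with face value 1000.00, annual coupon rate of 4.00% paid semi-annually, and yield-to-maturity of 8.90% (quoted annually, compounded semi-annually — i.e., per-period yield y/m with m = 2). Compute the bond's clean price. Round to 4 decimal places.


Answer: Price = 912.0027

Derivation:
Coupon per period c = face * coupon_rate / m = 20.000000
Periods per year m = 2; per-period yield y/m = 0.044500
Number of cashflows N = 4
Cashflows (t years, CF_t, discount factor 1/(1+y/m)^(m*t), PV):
  t = 0.5000: CF_t = 20.000000, DF = 0.957396, PV = 19.147918
  t = 1.0000: CF_t = 20.000000, DF = 0.916607, PV = 18.332138
  t = 1.5000: CF_t = 20.000000, DF = 0.877556, PV = 17.551113
  t = 2.0000: CF_t = 1020.000000, DF = 0.840168, PV = 856.971531
Price P = sum_t PV_t = 912.002699
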